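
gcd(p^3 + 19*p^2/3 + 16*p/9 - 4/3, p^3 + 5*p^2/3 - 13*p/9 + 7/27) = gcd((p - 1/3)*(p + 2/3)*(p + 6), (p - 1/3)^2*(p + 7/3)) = p - 1/3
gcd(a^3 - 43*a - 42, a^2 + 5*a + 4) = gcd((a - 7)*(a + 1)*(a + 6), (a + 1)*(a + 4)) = a + 1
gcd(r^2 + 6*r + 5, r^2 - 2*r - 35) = r + 5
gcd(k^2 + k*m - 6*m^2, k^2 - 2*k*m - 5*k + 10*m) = k - 2*m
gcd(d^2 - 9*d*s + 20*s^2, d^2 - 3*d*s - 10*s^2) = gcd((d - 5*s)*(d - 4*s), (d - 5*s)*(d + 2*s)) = -d + 5*s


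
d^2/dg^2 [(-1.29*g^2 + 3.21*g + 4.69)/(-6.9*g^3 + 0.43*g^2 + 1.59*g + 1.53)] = (122.8338*g^6 - 916.9686*g^5 - 2537.43084*g^4 + 339.918276*g^3 - 108.226932*g^2 - 303.642144*g + 4.11498)/(328.509*g^9 - 61.4169*g^8 - 223.27227*g^7 - 190.304227*g^6 + 78.686757*g^5 + 96.60384*g^4 + 38.160585*g^3 - 14.62374*g^2 - 11.166093*g - 3.581577)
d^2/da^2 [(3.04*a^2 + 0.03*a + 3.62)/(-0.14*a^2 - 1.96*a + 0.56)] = (-1.11022302462516e-16*a^4 + 1.667176*a^3 - 1.855728*a^2 - 5.97408*a - 30.353344)/(0.002744*a^6 + 0.115248*a^5 + 1.580544*a^4 + 6.607552*a^3 - 6.322176*a^2 + 1.843968*a - 0.175616)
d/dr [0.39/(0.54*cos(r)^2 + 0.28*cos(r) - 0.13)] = (0.4212*cos(r) + 0.1092)*sin(r)/(0.54*cos(r)^2 + 0.28*cos(r) - 0.13)^2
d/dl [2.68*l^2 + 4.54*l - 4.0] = 5.36*l + 4.54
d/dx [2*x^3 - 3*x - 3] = 6*x^2 - 3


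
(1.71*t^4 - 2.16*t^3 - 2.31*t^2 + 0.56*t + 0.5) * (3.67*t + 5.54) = 6.2757*t^5 + 1.5462*t^4 - 20.4441*t^3 - 10.7422*t^2 + 4.9374*t + 2.77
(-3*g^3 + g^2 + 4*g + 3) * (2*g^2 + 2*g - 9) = -6*g^5 - 4*g^4 + 37*g^3 + 5*g^2 - 30*g - 27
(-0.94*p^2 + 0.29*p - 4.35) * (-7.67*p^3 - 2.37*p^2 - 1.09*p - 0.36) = 7.2098*p^5 + 0.00349999999999984*p^4 + 33.7018*p^3 + 10.3318*p^2 + 4.6371*p + 1.566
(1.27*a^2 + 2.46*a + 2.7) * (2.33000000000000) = 2.9591*a^2 + 5.7318*a + 6.291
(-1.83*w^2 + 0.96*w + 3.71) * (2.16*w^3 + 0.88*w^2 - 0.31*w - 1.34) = -3.9528*w^5 + 0.4632*w^4 + 9.4257*w^3 + 5.4194*w^2 - 2.4365*w - 4.9714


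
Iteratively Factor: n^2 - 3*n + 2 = (n - 2)*(n - 1)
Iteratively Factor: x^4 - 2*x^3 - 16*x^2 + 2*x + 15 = (x + 1)*(x^3 - 3*x^2 - 13*x + 15) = (x - 5)*(x + 1)*(x^2 + 2*x - 3) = (x - 5)*(x - 1)*(x + 1)*(x + 3)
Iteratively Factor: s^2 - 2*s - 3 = (s - 3)*(s + 1)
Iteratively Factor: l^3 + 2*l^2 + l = (l)*(l^2 + 2*l + 1) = l*(l + 1)*(l + 1)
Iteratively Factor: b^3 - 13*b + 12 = (b - 1)*(b^2 + b - 12) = (b - 3)*(b - 1)*(b + 4)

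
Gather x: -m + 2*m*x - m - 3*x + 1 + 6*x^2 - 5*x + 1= -2*m + 6*x^2 + x*(2*m - 8) + 2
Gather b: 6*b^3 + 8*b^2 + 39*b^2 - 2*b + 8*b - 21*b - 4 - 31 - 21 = 6*b^3 + 47*b^2 - 15*b - 56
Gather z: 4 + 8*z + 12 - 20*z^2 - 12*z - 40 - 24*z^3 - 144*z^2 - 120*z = -24*z^3 - 164*z^2 - 124*z - 24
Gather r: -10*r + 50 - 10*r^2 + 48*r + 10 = -10*r^2 + 38*r + 60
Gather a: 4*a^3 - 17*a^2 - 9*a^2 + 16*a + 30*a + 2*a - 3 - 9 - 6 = 4*a^3 - 26*a^2 + 48*a - 18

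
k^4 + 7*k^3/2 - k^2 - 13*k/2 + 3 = (k - 1)*(k - 1/2)*(k + 2)*(k + 3)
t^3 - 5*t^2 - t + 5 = (t - 5)*(t - 1)*(t + 1)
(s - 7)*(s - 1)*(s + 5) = s^3 - 3*s^2 - 33*s + 35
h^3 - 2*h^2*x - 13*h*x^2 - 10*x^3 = (h - 5*x)*(h + x)*(h + 2*x)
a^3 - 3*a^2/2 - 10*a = a*(a - 4)*(a + 5/2)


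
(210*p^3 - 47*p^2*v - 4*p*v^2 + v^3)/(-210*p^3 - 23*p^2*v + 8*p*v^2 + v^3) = (-6*p + v)/(6*p + v)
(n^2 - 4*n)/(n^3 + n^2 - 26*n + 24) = n/(n^2 + 5*n - 6)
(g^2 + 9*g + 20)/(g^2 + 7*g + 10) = (g + 4)/(g + 2)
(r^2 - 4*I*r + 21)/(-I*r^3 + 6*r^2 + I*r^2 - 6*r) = (-r^2 + 4*I*r - 21)/(r*(I*r^2 - 6*r - I*r + 6))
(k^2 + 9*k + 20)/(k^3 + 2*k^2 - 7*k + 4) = (k + 5)/(k^2 - 2*k + 1)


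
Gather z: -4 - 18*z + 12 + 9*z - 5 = 3 - 9*z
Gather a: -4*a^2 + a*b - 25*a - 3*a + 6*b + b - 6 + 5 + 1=-4*a^2 + a*(b - 28) + 7*b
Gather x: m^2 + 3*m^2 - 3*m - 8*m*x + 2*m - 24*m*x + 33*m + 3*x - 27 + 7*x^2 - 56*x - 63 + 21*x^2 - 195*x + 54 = 4*m^2 + 32*m + 28*x^2 + x*(-32*m - 248) - 36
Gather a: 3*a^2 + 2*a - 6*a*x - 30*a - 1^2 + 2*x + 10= 3*a^2 + a*(-6*x - 28) + 2*x + 9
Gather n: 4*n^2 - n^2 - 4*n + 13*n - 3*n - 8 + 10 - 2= 3*n^2 + 6*n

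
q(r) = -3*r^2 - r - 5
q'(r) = -6*r - 1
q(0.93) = -8.52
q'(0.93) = -6.58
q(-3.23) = -33.07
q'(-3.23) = 18.38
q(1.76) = -16.05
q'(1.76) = -11.56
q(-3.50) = -38.25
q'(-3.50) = 20.00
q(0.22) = -5.37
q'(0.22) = -2.32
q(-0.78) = -6.05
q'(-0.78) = 3.68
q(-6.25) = -115.94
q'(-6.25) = 36.50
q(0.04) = -5.04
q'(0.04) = -1.24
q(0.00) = -5.00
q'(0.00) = -1.00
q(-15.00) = -665.00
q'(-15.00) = 89.00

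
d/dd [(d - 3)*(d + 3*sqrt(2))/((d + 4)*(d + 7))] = (-3*sqrt(2)*d^2 + 14*d^2 + 18*sqrt(2)*d + 56*d - 84 + 183*sqrt(2))/(d^4 + 22*d^3 + 177*d^2 + 616*d + 784)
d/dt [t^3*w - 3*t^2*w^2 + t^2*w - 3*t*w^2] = w*(3*t^2 - 6*t*w + 2*t - 3*w)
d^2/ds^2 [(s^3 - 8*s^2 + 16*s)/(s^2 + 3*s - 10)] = 2*(59*s^3 - 330*s^2 + 780*s - 320)/(s^6 + 9*s^5 - 3*s^4 - 153*s^3 + 30*s^2 + 900*s - 1000)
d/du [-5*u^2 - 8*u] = -10*u - 8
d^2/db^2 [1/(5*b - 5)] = 2/(5*(b - 1)^3)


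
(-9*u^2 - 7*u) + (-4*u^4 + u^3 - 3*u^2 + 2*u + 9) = -4*u^4 + u^3 - 12*u^2 - 5*u + 9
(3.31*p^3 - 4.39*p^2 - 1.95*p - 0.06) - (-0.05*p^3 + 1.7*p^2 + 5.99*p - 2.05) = 3.36*p^3 - 6.09*p^2 - 7.94*p + 1.99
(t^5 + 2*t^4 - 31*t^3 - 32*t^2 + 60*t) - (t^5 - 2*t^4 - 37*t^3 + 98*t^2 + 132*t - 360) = 4*t^4 + 6*t^3 - 130*t^2 - 72*t + 360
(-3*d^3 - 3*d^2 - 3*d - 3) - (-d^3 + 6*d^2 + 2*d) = -2*d^3 - 9*d^2 - 5*d - 3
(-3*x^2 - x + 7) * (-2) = 6*x^2 + 2*x - 14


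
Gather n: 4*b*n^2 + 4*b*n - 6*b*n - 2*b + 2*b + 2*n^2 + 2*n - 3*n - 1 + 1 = n^2*(4*b + 2) + n*(-2*b - 1)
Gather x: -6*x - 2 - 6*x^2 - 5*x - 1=-6*x^2 - 11*x - 3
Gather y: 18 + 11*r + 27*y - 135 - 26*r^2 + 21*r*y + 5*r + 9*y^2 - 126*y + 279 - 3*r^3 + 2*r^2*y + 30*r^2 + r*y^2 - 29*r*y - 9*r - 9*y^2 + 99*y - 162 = -3*r^3 + 4*r^2 + r*y^2 + 7*r + y*(2*r^2 - 8*r)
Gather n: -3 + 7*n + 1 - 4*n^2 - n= -4*n^2 + 6*n - 2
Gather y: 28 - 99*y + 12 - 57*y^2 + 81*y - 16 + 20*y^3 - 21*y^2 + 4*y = 20*y^3 - 78*y^2 - 14*y + 24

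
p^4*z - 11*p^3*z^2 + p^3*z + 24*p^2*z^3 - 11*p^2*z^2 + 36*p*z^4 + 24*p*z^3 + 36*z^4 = (p - 6*z)^2*(p + z)*(p*z + z)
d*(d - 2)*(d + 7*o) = d^3 + 7*d^2*o - 2*d^2 - 14*d*o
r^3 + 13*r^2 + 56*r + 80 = (r + 4)^2*(r + 5)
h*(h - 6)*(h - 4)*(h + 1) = h^4 - 9*h^3 + 14*h^2 + 24*h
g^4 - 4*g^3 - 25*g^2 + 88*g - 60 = (g - 6)*(g - 2)*(g - 1)*(g + 5)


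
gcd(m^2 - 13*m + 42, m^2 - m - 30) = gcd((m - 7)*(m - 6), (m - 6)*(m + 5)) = m - 6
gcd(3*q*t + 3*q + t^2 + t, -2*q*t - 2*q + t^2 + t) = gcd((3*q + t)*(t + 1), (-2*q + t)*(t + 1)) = t + 1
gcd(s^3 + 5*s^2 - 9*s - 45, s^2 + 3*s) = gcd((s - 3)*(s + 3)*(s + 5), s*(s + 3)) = s + 3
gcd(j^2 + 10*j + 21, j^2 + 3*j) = j + 3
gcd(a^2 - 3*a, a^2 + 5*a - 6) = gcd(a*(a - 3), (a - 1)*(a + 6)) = 1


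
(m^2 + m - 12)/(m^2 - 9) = (m + 4)/(m + 3)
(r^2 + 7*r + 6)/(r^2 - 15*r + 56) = (r^2 + 7*r + 6)/(r^2 - 15*r + 56)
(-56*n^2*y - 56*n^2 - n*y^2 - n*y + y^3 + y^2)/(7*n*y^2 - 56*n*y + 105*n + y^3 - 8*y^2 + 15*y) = (-8*n*y - 8*n + y^2 + y)/(y^2 - 8*y + 15)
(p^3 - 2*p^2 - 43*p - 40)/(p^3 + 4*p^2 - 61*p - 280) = (p + 1)/(p + 7)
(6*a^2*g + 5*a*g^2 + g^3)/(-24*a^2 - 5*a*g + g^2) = g*(-2*a - g)/(8*a - g)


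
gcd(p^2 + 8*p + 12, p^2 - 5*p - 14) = p + 2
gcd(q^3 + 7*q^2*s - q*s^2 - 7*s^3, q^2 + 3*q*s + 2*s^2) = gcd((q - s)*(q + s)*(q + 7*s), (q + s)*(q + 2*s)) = q + s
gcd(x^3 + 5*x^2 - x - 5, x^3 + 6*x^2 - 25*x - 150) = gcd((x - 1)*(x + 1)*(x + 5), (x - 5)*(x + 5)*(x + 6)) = x + 5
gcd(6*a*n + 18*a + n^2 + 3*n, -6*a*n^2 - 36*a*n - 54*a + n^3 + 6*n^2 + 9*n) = n + 3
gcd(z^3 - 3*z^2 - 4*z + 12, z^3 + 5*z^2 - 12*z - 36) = z^2 - z - 6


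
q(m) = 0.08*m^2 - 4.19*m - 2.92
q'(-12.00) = -6.11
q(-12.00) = 58.88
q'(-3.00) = -4.67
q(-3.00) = 10.37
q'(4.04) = -3.54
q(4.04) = -18.54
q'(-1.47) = -4.43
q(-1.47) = 3.41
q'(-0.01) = -4.19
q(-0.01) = -2.88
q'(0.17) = -4.16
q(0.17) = -3.63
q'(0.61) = -4.09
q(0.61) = -5.45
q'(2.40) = -3.81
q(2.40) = -12.52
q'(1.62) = -3.93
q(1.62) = -9.50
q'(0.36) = -4.13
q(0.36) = -4.42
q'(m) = 0.16*m - 4.19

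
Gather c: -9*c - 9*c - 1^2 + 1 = -18*c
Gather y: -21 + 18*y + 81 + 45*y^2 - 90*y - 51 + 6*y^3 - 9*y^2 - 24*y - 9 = 6*y^3 + 36*y^2 - 96*y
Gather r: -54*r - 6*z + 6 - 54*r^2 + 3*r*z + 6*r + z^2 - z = -54*r^2 + r*(3*z - 48) + z^2 - 7*z + 6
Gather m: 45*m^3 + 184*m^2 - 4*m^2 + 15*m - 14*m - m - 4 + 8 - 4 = 45*m^3 + 180*m^2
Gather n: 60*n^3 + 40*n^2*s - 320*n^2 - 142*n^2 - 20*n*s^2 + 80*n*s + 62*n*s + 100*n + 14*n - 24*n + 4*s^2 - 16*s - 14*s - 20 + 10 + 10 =60*n^3 + n^2*(40*s - 462) + n*(-20*s^2 + 142*s + 90) + 4*s^2 - 30*s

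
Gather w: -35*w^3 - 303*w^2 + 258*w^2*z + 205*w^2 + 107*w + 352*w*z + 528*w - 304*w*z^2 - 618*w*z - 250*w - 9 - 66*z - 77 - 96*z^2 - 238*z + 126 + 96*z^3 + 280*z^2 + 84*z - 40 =-35*w^3 + w^2*(258*z - 98) + w*(-304*z^2 - 266*z + 385) + 96*z^3 + 184*z^2 - 220*z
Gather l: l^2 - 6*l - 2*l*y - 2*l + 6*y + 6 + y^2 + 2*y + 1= l^2 + l*(-2*y - 8) + y^2 + 8*y + 7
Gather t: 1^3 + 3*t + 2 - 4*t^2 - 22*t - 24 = -4*t^2 - 19*t - 21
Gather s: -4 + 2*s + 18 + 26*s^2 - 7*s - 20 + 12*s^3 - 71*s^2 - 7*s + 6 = 12*s^3 - 45*s^2 - 12*s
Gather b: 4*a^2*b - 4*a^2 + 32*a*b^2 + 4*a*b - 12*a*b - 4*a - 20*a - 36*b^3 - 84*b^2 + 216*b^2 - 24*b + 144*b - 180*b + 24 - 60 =-4*a^2 - 24*a - 36*b^3 + b^2*(32*a + 132) + b*(4*a^2 - 8*a - 60) - 36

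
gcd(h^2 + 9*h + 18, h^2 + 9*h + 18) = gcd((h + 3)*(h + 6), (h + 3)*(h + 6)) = h^2 + 9*h + 18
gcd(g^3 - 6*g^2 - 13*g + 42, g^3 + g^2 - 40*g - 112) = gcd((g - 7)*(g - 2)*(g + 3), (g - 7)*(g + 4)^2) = g - 7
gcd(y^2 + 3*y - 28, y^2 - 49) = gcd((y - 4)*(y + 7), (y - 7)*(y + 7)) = y + 7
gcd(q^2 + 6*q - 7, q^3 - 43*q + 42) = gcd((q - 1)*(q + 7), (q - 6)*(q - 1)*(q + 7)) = q^2 + 6*q - 7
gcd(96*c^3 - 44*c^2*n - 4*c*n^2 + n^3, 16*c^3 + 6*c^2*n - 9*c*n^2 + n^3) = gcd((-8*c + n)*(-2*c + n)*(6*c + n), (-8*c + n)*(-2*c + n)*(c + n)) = 16*c^2 - 10*c*n + n^2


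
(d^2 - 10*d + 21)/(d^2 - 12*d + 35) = (d - 3)/(d - 5)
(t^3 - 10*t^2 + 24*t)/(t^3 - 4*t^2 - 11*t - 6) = t*(t - 4)/(t^2 + 2*t + 1)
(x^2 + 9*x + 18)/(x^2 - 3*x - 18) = (x + 6)/(x - 6)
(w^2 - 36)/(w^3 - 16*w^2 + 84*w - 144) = (w + 6)/(w^2 - 10*w + 24)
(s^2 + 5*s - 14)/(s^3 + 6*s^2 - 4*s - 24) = (s + 7)/(s^2 + 8*s + 12)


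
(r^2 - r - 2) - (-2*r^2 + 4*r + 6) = 3*r^2 - 5*r - 8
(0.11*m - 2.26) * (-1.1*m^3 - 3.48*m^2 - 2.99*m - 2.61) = -0.121*m^4 + 2.1032*m^3 + 7.5359*m^2 + 6.4703*m + 5.8986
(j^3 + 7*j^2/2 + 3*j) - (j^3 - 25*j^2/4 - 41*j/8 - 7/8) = 39*j^2/4 + 65*j/8 + 7/8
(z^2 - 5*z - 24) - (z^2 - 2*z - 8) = -3*z - 16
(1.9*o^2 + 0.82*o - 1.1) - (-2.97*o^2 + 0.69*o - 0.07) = 4.87*o^2 + 0.13*o - 1.03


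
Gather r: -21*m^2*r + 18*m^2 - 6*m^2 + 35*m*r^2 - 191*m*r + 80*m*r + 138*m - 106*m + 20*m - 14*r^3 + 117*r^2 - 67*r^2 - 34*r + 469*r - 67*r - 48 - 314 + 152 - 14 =12*m^2 + 52*m - 14*r^3 + r^2*(35*m + 50) + r*(-21*m^2 - 111*m + 368) - 224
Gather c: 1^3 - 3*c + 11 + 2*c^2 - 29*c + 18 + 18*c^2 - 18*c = 20*c^2 - 50*c + 30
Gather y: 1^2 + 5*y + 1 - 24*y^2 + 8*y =-24*y^2 + 13*y + 2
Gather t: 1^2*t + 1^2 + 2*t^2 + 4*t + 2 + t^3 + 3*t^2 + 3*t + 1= t^3 + 5*t^2 + 8*t + 4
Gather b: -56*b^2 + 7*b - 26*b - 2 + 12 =-56*b^2 - 19*b + 10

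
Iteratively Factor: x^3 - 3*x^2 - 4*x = (x + 1)*(x^2 - 4*x) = x*(x + 1)*(x - 4)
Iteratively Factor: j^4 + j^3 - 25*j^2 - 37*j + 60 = (j - 1)*(j^3 + 2*j^2 - 23*j - 60) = (j - 1)*(j + 4)*(j^2 - 2*j - 15) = (j - 5)*(j - 1)*(j + 4)*(j + 3)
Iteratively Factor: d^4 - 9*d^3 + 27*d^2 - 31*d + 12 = (d - 1)*(d^3 - 8*d^2 + 19*d - 12) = (d - 3)*(d - 1)*(d^2 - 5*d + 4) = (d - 4)*(d - 3)*(d - 1)*(d - 1)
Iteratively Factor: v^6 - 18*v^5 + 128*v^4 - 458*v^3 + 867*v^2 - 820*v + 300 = (v - 2)*(v^5 - 16*v^4 + 96*v^3 - 266*v^2 + 335*v - 150) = (v - 2)*(v - 1)*(v^4 - 15*v^3 + 81*v^2 - 185*v + 150) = (v - 2)^2*(v - 1)*(v^3 - 13*v^2 + 55*v - 75) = (v - 5)*(v - 2)^2*(v - 1)*(v^2 - 8*v + 15) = (v - 5)^2*(v - 2)^2*(v - 1)*(v - 3)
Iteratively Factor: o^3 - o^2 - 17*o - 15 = (o + 3)*(o^2 - 4*o - 5) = (o - 5)*(o + 3)*(o + 1)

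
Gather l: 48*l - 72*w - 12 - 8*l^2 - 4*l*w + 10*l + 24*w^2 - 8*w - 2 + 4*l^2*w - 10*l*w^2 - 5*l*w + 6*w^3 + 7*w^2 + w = l^2*(4*w - 8) + l*(-10*w^2 - 9*w + 58) + 6*w^3 + 31*w^2 - 79*w - 14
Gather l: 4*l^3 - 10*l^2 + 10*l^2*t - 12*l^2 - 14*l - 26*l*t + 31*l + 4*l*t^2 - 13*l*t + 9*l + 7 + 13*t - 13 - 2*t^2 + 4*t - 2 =4*l^3 + l^2*(10*t - 22) + l*(4*t^2 - 39*t + 26) - 2*t^2 + 17*t - 8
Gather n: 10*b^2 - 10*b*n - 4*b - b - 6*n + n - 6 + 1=10*b^2 - 5*b + n*(-10*b - 5) - 5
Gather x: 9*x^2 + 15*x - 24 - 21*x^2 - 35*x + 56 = -12*x^2 - 20*x + 32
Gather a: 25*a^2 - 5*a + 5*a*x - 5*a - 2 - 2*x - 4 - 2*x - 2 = 25*a^2 + a*(5*x - 10) - 4*x - 8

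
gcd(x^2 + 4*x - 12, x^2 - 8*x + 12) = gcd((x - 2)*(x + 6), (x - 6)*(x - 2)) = x - 2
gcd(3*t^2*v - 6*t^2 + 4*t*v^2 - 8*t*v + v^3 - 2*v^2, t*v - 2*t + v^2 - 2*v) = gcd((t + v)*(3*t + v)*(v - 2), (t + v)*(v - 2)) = t*v - 2*t + v^2 - 2*v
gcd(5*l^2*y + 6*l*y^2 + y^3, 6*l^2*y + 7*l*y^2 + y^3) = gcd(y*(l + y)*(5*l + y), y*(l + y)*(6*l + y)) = l*y + y^2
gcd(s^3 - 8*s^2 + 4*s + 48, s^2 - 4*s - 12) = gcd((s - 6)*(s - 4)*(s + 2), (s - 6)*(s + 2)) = s^2 - 4*s - 12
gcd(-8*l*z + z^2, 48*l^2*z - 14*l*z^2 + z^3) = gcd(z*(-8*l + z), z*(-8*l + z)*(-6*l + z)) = -8*l*z + z^2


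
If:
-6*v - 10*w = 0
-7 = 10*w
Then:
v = 7/6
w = -7/10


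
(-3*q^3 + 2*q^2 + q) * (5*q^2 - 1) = -15*q^5 + 10*q^4 + 8*q^3 - 2*q^2 - q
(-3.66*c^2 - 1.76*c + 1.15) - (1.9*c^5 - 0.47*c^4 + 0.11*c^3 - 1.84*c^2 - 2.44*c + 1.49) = -1.9*c^5 + 0.47*c^4 - 0.11*c^3 - 1.82*c^2 + 0.68*c - 0.34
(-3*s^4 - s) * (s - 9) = -3*s^5 + 27*s^4 - s^2 + 9*s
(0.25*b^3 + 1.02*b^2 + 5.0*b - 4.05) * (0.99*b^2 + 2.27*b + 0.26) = 0.2475*b^5 + 1.5773*b^4 + 7.3304*b^3 + 7.6057*b^2 - 7.8935*b - 1.053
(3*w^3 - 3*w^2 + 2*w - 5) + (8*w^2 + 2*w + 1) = 3*w^3 + 5*w^2 + 4*w - 4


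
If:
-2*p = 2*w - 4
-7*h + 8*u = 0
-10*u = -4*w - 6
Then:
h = 16*w/35 + 24/35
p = 2 - w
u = 2*w/5 + 3/5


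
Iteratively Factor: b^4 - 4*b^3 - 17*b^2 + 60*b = (b + 4)*(b^3 - 8*b^2 + 15*b) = (b - 3)*(b + 4)*(b^2 - 5*b) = (b - 5)*(b - 3)*(b + 4)*(b)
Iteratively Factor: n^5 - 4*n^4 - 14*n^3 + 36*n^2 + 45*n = (n - 5)*(n^4 + n^3 - 9*n^2 - 9*n) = (n - 5)*(n + 1)*(n^3 - 9*n) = n*(n - 5)*(n + 1)*(n^2 - 9) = n*(n - 5)*(n + 1)*(n + 3)*(n - 3)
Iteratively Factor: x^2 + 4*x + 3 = (x + 3)*(x + 1)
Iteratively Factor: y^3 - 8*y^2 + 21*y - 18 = (y - 3)*(y^2 - 5*y + 6) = (y - 3)*(y - 2)*(y - 3)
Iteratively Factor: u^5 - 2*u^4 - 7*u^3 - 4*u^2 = (u - 4)*(u^4 + 2*u^3 + u^2) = u*(u - 4)*(u^3 + 2*u^2 + u) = u^2*(u - 4)*(u^2 + 2*u + 1) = u^2*(u - 4)*(u + 1)*(u + 1)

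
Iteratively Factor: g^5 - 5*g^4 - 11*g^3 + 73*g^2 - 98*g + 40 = (g - 1)*(g^4 - 4*g^3 - 15*g^2 + 58*g - 40) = (g - 2)*(g - 1)*(g^3 - 2*g^2 - 19*g + 20) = (g - 5)*(g - 2)*(g - 1)*(g^2 + 3*g - 4) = (g - 5)*(g - 2)*(g - 1)*(g + 4)*(g - 1)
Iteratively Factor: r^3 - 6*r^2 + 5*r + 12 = (r + 1)*(r^2 - 7*r + 12) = (r - 3)*(r + 1)*(r - 4)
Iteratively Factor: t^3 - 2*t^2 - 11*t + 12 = (t - 1)*(t^2 - t - 12) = (t - 1)*(t + 3)*(t - 4)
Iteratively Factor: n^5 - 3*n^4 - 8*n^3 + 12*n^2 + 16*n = (n + 2)*(n^4 - 5*n^3 + 2*n^2 + 8*n) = (n + 1)*(n + 2)*(n^3 - 6*n^2 + 8*n) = (n - 2)*(n + 1)*(n + 2)*(n^2 - 4*n) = n*(n - 2)*(n + 1)*(n + 2)*(n - 4)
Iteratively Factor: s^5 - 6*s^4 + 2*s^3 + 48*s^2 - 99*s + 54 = (s - 3)*(s^4 - 3*s^3 - 7*s^2 + 27*s - 18) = (s - 3)^2*(s^3 - 7*s + 6) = (s - 3)^2*(s + 3)*(s^2 - 3*s + 2) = (s - 3)^2*(s - 2)*(s + 3)*(s - 1)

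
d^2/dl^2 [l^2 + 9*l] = 2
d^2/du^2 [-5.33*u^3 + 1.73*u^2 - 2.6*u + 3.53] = 3.46 - 31.98*u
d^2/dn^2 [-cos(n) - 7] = cos(n)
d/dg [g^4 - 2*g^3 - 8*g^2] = 2*g*(2*g^2 - 3*g - 8)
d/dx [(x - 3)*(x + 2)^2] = (x + 2)*(3*x - 4)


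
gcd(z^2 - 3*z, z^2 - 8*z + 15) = z - 3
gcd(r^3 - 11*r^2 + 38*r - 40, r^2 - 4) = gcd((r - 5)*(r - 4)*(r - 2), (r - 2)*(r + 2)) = r - 2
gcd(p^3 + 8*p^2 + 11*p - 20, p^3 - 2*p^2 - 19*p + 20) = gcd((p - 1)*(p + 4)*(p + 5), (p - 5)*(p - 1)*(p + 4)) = p^2 + 3*p - 4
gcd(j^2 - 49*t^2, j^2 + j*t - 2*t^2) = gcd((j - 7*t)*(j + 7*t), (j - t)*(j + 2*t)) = 1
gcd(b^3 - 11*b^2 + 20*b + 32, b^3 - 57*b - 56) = b^2 - 7*b - 8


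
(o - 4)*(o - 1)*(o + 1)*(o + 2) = o^4 - 2*o^3 - 9*o^2 + 2*o + 8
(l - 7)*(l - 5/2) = l^2 - 19*l/2 + 35/2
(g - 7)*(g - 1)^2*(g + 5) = g^4 - 4*g^3 - 30*g^2 + 68*g - 35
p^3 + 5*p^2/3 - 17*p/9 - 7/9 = (p - 1)*(p + 1/3)*(p + 7/3)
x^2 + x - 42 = (x - 6)*(x + 7)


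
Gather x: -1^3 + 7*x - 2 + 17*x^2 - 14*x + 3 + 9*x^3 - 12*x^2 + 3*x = 9*x^3 + 5*x^2 - 4*x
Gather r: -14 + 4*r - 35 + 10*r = 14*r - 49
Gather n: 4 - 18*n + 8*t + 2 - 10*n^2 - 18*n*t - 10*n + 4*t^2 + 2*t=-10*n^2 + n*(-18*t - 28) + 4*t^2 + 10*t + 6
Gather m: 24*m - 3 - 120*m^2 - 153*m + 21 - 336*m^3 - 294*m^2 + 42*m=-336*m^3 - 414*m^2 - 87*m + 18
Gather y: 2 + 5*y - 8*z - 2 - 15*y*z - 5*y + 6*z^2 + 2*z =-15*y*z + 6*z^2 - 6*z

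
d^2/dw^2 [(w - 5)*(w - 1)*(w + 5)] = 6*w - 2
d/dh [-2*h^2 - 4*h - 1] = -4*h - 4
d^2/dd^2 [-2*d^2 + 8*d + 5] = -4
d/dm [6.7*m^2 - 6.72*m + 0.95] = 13.4*m - 6.72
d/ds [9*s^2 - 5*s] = 18*s - 5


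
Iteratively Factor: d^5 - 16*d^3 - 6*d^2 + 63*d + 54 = (d + 2)*(d^4 - 2*d^3 - 12*d^2 + 18*d + 27) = (d + 2)*(d + 3)*(d^3 - 5*d^2 + 3*d + 9) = (d - 3)*(d + 2)*(d + 3)*(d^2 - 2*d - 3) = (d - 3)*(d + 1)*(d + 2)*(d + 3)*(d - 3)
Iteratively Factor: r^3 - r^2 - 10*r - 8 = (r + 2)*(r^2 - 3*r - 4) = (r - 4)*(r + 2)*(r + 1)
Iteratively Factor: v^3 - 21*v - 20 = (v + 4)*(v^2 - 4*v - 5) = (v + 1)*(v + 4)*(v - 5)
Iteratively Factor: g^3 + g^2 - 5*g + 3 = (g - 1)*(g^2 + 2*g - 3) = (g - 1)^2*(g + 3)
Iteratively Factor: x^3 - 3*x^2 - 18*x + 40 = (x + 4)*(x^2 - 7*x + 10) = (x - 5)*(x + 4)*(x - 2)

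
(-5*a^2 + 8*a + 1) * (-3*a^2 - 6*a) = 15*a^4 + 6*a^3 - 51*a^2 - 6*a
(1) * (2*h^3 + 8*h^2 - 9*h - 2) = 2*h^3 + 8*h^2 - 9*h - 2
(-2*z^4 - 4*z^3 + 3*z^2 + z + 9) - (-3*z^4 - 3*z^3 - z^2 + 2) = z^4 - z^3 + 4*z^2 + z + 7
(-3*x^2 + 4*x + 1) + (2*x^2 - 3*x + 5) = -x^2 + x + 6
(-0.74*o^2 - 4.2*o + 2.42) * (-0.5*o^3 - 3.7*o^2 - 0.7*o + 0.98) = 0.37*o^5 + 4.838*o^4 + 14.848*o^3 - 6.7392*o^2 - 5.81*o + 2.3716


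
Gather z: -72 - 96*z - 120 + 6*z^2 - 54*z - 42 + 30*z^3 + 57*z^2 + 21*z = 30*z^3 + 63*z^2 - 129*z - 234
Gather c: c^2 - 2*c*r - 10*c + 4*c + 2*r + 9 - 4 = c^2 + c*(-2*r - 6) + 2*r + 5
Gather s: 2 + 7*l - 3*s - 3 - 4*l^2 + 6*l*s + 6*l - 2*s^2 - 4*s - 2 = -4*l^2 + 13*l - 2*s^2 + s*(6*l - 7) - 3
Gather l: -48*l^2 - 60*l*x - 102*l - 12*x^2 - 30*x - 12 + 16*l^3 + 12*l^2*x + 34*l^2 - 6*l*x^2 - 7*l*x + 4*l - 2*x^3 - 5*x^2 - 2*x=16*l^3 + l^2*(12*x - 14) + l*(-6*x^2 - 67*x - 98) - 2*x^3 - 17*x^2 - 32*x - 12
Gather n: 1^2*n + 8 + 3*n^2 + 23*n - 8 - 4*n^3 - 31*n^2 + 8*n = -4*n^3 - 28*n^2 + 32*n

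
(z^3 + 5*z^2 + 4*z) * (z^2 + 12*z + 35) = z^5 + 17*z^4 + 99*z^3 + 223*z^2 + 140*z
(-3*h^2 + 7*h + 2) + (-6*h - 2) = -3*h^2 + h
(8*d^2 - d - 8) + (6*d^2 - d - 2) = 14*d^2 - 2*d - 10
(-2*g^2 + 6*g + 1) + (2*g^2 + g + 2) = 7*g + 3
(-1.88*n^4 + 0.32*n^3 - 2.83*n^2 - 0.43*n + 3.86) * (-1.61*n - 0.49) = 3.0268*n^5 + 0.406*n^4 + 4.3995*n^3 + 2.079*n^2 - 6.0039*n - 1.8914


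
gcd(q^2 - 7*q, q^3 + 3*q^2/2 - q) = q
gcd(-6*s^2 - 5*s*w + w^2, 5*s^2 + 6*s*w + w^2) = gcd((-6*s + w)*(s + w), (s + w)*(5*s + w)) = s + w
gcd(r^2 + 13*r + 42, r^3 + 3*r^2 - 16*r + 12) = r + 6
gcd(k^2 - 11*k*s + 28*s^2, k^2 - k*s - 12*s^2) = -k + 4*s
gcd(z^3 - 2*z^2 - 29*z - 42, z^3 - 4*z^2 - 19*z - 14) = z^2 - 5*z - 14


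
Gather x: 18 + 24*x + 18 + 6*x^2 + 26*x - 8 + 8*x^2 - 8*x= 14*x^2 + 42*x + 28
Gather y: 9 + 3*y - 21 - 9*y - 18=-6*y - 30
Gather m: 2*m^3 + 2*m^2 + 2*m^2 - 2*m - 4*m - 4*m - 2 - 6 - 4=2*m^3 + 4*m^2 - 10*m - 12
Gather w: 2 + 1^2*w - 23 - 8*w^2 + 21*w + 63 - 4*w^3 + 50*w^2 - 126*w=-4*w^3 + 42*w^2 - 104*w + 42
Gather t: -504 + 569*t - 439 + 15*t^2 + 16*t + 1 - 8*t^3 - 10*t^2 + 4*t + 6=-8*t^3 + 5*t^2 + 589*t - 936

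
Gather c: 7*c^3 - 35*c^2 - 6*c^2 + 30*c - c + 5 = 7*c^3 - 41*c^2 + 29*c + 5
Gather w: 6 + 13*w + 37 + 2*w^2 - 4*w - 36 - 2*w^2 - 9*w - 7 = 0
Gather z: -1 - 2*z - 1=-2*z - 2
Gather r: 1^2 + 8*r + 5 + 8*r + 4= 16*r + 10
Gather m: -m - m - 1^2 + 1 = -2*m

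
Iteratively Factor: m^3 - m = (m)*(m^2 - 1) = m*(m + 1)*(m - 1)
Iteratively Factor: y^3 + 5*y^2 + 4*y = (y + 4)*(y^2 + y) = y*(y + 4)*(y + 1)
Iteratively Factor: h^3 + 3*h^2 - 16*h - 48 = (h - 4)*(h^2 + 7*h + 12) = (h - 4)*(h + 4)*(h + 3)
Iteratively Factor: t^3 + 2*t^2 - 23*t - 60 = (t + 3)*(t^2 - t - 20) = (t - 5)*(t + 3)*(t + 4)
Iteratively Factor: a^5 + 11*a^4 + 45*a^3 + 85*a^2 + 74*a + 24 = (a + 4)*(a^4 + 7*a^3 + 17*a^2 + 17*a + 6) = (a + 3)*(a + 4)*(a^3 + 4*a^2 + 5*a + 2) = (a + 1)*(a + 3)*(a + 4)*(a^2 + 3*a + 2) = (a + 1)^2*(a + 3)*(a + 4)*(a + 2)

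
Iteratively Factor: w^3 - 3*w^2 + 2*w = (w - 1)*(w^2 - 2*w) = (w - 2)*(w - 1)*(w)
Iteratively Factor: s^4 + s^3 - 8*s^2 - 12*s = (s + 2)*(s^3 - s^2 - 6*s) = s*(s + 2)*(s^2 - s - 6) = s*(s - 3)*(s + 2)*(s + 2)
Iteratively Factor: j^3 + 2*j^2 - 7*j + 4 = (j - 1)*(j^2 + 3*j - 4) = (j - 1)*(j + 4)*(j - 1)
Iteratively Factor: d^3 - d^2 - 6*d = (d)*(d^2 - d - 6) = d*(d - 3)*(d + 2)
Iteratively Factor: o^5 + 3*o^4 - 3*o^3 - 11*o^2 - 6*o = (o)*(o^4 + 3*o^3 - 3*o^2 - 11*o - 6) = o*(o + 1)*(o^3 + 2*o^2 - 5*o - 6) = o*(o - 2)*(o + 1)*(o^2 + 4*o + 3) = o*(o - 2)*(o + 1)*(o + 3)*(o + 1)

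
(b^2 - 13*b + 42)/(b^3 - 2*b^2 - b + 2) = (b^2 - 13*b + 42)/(b^3 - 2*b^2 - b + 2)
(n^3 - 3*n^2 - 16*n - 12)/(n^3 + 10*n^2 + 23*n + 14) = (n - 6)/(n + 7)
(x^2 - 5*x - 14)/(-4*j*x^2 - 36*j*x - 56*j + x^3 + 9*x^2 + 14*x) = (x - 7)/(-4*j*x - 28*j + x^2 + 7*x)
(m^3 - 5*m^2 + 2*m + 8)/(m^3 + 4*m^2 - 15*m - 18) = (m^2 - 6*m + 8)/(m^2 + 3*m - 18)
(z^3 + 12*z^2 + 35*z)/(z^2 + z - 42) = z*(z + 5)/(z - 6)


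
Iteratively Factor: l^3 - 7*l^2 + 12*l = (l)*(l^2 - 7*l + 12) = l*(l - 4)*(l - 3)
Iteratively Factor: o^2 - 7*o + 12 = (o - 3)*(o - 4)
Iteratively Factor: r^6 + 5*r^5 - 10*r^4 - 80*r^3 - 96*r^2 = (r)*(r^5 + 5*r^4 - 10*r^3 - 80*r^2 - 96*r) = r*(r + 4)*(r^4 + r^3 - 14*r^2 - 24*r) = r*(r + 2)*(r + 4)*(r^3 - r^2 - 12*r) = r^2*(r + 2)*(r + 4)*(r^2 - r - 12) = r^2*(r + 2)*(r + 3)*(r + 4)*(r - 4)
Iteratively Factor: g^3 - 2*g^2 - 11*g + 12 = (g - 1)*(g^2 - g - 12) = (g - 4)*(g - 1)*(g + 3)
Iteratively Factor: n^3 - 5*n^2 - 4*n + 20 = (n + 2)*(n^2 - 7*n + 10) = (n - 5)*(n + 2)*(n - 2)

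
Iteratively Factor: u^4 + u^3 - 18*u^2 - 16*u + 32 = (u - 4)*(u^3 + 5*u^2 + 2*u - 8) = (u - 4)*(u + 4)*(u^2 + u - 2) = (u - 4)*(u + 2)*(u + 4)*(u - 1)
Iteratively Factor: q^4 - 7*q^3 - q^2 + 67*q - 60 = (q + 3)*(q^3 - 10*q^2 + 29*q - 20) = (q - 5)*(q + 3)*(q^2 - 5*q + 4) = (q - 5)*(q - 4)*(q + 3)*(q - 1)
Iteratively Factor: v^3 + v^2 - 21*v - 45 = (v - 5)*(v^2 + 6*v + 9) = (v - 5)*(v + 3)*(v + 3)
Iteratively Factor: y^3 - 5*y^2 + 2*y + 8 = (y + 1)*(y^2 - 6*y + 8) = (y - 2)*(y + 1)*(y - 4)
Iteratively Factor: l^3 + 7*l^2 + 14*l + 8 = (l + 1)*(l^2 + 6*l + 8) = (l + 1)*(l + 4)*(l + 2)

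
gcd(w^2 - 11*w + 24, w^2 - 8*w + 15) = w - 3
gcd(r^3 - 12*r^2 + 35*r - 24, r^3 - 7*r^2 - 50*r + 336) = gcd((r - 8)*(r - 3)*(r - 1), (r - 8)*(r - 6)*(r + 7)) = r - 8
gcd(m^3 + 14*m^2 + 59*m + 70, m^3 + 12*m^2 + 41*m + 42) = m^2 + 9*m + 14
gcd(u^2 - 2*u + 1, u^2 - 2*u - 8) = 1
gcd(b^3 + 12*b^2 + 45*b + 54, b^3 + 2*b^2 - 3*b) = b + 3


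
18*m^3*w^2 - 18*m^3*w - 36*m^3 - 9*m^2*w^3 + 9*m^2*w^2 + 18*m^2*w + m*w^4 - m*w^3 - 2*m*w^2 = (-6*m + w)*(-3*m + w)*(w - 2)*(m*w + m)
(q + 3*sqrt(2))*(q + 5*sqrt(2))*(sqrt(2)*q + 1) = sqrt(2)*q^3 + 17*q^2 + 38*sqrt(2)*q + 30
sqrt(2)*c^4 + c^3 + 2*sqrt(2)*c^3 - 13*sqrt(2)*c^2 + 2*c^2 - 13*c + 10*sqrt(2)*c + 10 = (c - 2)*(c - 1)*(c + 5)*(sqrt(2)*c + 1)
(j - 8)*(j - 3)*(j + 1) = j^3 - 10*j^2 + 13*j + 24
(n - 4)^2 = n^2 - 8*n + 16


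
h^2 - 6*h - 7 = (h - 7)*(h + 1)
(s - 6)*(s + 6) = s^2 - 36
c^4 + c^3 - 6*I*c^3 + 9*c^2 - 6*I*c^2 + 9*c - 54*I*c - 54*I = (c + 1)*(c - 6*I)*(c - 3*I)*(c + 3*I)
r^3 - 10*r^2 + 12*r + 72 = (r - 6)^2*(r + 2)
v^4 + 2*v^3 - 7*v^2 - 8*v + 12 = (v - 2)*(v - 1)*(v + 2)*(v + 3)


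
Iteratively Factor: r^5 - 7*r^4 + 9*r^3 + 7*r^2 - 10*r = (r - 1)*(r^4 - 6*r^3 + 3*r^2 + 10*r) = (r - 2)*(r - 1)*(r^3 - 4*r^2 - 5*r) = (r - 5)*(r - 2)*(r - 1)*(r^2 + r) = r*(r - 5)*(r - 2)*(r - 1)*(r + 1)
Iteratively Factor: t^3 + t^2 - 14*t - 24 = (t - 4)*(t^2 + 5*t + 6) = (t - 4)*(t + 2)*(t + 3)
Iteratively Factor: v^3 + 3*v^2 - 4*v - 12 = (v + 3)*(v^2 - 4) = (v + 2)*(v + 3)*(v - 2)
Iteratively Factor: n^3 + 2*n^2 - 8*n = (n - 2)*(n^2 + 4*n) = n*(n - 2)*(n + 4)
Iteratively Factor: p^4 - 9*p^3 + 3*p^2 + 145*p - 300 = (p + 4)*(p^3 - 13*p^2 + 55*p - 75) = (p - 5)*(p + 4)*(p^2 - 8*p + 15) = (p - 5)^2*(p + 4)*(p - 3)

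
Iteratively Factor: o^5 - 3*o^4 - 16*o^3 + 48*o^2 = (o - 3)*(o^4 - 16*o^2) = (o - 3)*(o + 4)*(o^3 - 4*o^2) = o*(o - 3)*(o + 4)*(o^2 - 4*o) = o*(o - 4)*(o - 3)*(o + 4)*(o)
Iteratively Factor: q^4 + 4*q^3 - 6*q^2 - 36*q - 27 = (q + 3)*(q^3 + q^2 - 9*q - 9) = (q + 3)^2*(q^2 - 2*q - 3) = (q - 3)*(q + 3)^2*(q + 1)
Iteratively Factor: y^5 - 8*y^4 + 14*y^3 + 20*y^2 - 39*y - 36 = (y - 3)*(y^4 - 5*y^3 - y^2 + 17*y + 12) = (y - 4)*(y - 3)*(y^3 - y^2 - 5*y - 3) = (y - 4)*(y - 3)*(y + 1)*(y^2 - 2*y - 3) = (y - 4)*(y - 3)^2*(y + 1)*(y + 1)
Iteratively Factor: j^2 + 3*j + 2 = (j + 2)*(j + 1)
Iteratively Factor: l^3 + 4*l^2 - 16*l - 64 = (l + 4)*(l^2 - 16) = (l - 4)*(l + 4)*(l + 4)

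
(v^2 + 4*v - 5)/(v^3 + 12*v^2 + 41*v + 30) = (v - 1)/(v^2 + 7*v + 6)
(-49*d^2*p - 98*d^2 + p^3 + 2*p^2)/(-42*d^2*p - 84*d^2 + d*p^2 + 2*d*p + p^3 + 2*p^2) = (-7*d + p)/(-6*d + p)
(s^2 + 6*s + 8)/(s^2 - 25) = (s^2 + 6*s + 8)/(s^2 - 25)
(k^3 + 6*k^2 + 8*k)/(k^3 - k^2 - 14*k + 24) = k*(k + 2)/(k^2 - 5*k + 6)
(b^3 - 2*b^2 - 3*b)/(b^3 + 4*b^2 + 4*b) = (b^2 - 2*b - 3)/(b^2 + 4*b + 4)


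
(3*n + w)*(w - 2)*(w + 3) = 3*n*w^2 + 3*n*w - 18*n + w^3 + w^2 - 6*w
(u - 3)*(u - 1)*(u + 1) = u^3 - 3*u^2 - u + 3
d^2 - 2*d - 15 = (d - 5)*(d + 3)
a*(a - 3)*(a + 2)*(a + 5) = a^4 + 4*a^3 - 11*a^2 - 30*a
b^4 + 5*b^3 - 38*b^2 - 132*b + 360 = (b - 5)*(b - 2)*(b + 6)^2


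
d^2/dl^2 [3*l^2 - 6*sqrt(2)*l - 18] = 6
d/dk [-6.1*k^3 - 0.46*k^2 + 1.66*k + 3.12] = -18.3*k^2 - 0.92*k + 1.66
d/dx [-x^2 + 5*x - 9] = 5 - 2*x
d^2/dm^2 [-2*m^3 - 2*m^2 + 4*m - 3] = -12*m - 4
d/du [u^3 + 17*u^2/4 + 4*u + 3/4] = 3*u^2 + 17*u/2 + 4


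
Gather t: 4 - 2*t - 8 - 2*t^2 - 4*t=-2*t^2 - 6*t - 4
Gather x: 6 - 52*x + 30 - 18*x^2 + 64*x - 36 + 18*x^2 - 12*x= 0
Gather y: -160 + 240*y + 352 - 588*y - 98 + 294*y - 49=45 - 54*y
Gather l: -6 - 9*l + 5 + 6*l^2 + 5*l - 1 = 6*l^2 - 4*l - 2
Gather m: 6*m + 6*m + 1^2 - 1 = 12*m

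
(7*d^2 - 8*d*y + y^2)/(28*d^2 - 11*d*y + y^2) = (-d + y)/(-4*d + y)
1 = 1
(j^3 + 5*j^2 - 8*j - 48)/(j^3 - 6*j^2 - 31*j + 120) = (j^2 + 8*j + 16)/(j^2 - 3*j - 40)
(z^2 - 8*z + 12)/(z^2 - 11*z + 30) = (z - 2)/(z - 5)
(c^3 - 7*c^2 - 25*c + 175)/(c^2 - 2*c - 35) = c - 5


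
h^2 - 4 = (h - 2)*(h + 2)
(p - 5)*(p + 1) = p^2 - 4*p - 5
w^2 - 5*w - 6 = (w - 6)*(w + 1)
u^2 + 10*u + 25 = (u + 5)^2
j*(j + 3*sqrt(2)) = j^2 + 3*sqrt(2)*j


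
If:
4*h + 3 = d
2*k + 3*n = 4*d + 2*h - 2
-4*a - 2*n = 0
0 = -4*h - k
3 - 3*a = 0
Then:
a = 1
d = 7/13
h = -8/13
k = 32/13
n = -2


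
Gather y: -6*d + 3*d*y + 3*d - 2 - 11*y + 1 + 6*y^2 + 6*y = -3*d + 6*y^2 + y*(3*d - 5) - 1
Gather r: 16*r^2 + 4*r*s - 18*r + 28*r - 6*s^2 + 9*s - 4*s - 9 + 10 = 16*r^2 + r*(4*s + 10) - 6*s^2 + 5*s + 1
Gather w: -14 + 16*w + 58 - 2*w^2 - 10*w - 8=-2*w^2 + 6*w + 36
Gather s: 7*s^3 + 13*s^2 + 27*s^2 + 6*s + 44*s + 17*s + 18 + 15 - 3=7*s^3 + 40*s^2 + 67*s + 30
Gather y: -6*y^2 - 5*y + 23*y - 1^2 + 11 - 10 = -6*y^2 + 18*y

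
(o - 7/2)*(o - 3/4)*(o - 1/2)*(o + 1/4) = o^4 - 9*o^3/2 + 57*o^2/16 - o/8 - 21/64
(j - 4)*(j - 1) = j^2 - 5*j + 4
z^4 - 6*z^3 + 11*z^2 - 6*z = z*(z - 3)*(z - 2)*(z - 1)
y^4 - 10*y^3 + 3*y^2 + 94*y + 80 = (y - 8)*(y - 5)*(y + 1)*(y + 2)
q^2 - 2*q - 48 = (q - 8)*(q + 6)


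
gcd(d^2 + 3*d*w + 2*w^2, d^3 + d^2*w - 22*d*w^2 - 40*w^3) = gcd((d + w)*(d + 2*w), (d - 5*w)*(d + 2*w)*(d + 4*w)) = d + 2*w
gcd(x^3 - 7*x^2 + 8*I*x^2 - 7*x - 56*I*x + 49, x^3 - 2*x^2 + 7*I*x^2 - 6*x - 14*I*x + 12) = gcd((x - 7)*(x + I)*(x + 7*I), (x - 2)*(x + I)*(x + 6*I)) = x + I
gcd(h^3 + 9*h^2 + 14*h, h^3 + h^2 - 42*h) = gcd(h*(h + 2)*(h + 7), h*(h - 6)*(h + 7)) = h^2 + 7*h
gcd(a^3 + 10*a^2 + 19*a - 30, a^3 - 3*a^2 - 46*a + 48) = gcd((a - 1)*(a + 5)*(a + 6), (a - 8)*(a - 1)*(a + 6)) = a^2 + 5*a - 6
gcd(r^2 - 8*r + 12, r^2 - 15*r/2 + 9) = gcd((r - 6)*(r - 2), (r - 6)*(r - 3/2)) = r - 6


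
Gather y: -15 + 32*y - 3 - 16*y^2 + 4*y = -16*y^2 + 36*y - 18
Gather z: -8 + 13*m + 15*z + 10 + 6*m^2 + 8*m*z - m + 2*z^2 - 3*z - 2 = 6*m^2 + 12*m + 2*z^2 + z*(8*m + 12)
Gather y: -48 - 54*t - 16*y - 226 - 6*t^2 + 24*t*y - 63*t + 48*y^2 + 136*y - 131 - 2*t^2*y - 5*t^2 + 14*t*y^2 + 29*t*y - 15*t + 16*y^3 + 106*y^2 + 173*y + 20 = -11*t^2 - 132*t + 16*y^3 + y^2*(14*t + 154) + y*(-2*t^2 + 53*t + 293) - 385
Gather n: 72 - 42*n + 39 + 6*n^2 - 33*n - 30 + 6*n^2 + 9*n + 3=12*n^2 - 66*n + 84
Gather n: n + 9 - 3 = n + 6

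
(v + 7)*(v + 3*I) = v^2 + 7*v + 3*I*v + 21*I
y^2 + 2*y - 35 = (y - 5)*(y + 7)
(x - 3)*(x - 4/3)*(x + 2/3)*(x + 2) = x^4 - 5*x^3/3 - 56*x^2/9 + 44*x/9 + 16/3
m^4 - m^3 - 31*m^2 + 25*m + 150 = (m - 5)*(m - 3)*(m + 2)*(m + 5)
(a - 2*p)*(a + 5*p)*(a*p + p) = a^3*p + 3*a^2*p^2 + a^2*p - 10*a*p^3 + 3*a*p^2 - 10*p^3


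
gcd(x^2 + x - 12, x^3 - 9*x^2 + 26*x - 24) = x - 3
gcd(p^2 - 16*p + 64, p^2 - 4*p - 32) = p - 8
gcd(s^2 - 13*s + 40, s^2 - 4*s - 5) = s - 5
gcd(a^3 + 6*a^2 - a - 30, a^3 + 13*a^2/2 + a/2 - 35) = a^2 + 3*a - 10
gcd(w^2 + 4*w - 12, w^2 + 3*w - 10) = w - 2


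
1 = 1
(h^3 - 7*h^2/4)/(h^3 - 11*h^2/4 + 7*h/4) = h/(h - 1)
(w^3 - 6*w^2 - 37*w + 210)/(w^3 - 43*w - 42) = (w - 5)/(w + 1)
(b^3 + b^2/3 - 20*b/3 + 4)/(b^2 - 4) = (b^2 + 7*b/3 - 2)/(b + 2)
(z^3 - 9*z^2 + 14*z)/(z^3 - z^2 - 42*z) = (z - 2)/(z + 6)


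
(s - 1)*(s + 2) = s^2 + s - 2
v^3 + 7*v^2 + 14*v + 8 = (v + 1)*(v + 2)*(v + 4)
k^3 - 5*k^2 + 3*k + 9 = (k - 3)^2*(k + 1)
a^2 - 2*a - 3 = (a - 3)*(a + 1)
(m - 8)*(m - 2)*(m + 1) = m^3 - 9*m^2 + 6*m + 16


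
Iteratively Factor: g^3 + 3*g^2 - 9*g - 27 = (g + 3)*(g^2 - 9) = (g - 3)*(g + 3)*(g + 3)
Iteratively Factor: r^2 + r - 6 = (r - 2)*(r + 3)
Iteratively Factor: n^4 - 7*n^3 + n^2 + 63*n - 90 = (n - 3)*(n^3 - 4*n^2 - 11*n + 30) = (n - 3)*(n + 3)*(n^2 - 7*n + 10) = (n - 3)*(n - 2)*(n + 3)*(n - 5)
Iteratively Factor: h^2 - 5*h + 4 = (h - 4)*(h - 1)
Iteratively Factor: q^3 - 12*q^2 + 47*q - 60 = (q - 3)*(q^2 - 9*q + 20) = (q - 4)*(q - 3)*(q - 5)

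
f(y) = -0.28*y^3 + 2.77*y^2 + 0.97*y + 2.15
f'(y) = -0.84*y^2 + 5.54*y + 0.97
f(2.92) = 21.63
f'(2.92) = 9.98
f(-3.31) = 39.44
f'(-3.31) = -26.57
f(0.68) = 4.00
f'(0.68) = 4.35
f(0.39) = 2.93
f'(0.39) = 3.00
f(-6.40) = 182.80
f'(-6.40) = -68.89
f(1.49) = 8.82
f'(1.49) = 7.36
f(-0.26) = 2.09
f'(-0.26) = -0.53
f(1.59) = 9.57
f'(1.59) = 7.65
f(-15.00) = 1555.85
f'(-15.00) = -271.13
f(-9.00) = 421.91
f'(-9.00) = -116.93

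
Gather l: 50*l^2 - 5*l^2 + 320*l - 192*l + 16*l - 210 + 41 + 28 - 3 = 45*l^2 + 144*l - 144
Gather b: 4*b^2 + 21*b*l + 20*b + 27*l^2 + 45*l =4*b^2 + b*(21*l + 20) + 27*l^2 + 45*l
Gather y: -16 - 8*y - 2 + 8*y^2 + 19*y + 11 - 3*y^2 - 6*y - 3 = 5*y^2 + 5*y - 10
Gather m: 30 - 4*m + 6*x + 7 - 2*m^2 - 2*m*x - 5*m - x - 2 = -2*m^2 + m*(-2*x - 9) + 5*x + 35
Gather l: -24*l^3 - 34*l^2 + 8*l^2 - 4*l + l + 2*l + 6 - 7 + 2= -24*l^3 - 26*l^2 - l + 1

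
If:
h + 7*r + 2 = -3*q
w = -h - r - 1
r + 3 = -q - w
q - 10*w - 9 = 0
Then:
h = -33/37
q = -107/37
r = 40/37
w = -44/37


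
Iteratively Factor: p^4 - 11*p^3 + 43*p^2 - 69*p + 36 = (p - 4)*(p^3 - 7*p^2 + 15*p - 9) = (p - 4)*(p - 3)*(p^2 - 4*p + 3) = (p - 4)*(p - 3)^2*(p - 1)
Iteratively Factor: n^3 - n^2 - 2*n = (n)*(n^2 - n - 2) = n*(n - 2)*(n + 1)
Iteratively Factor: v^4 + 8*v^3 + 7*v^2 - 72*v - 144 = (v + 4)*(v^3 + 4*v^2 - 9*v - 36) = (v - 3)*(v + 4)*(v^2 + 7*v + 12) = (v - 3)*(v + 4)^2*(v + 3)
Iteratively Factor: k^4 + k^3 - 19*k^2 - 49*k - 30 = (k + 1)*(k^3 - 19*k - 30) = (k + 1)*(k + 2)*(k^2 - 2*k - 15) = (k - 5)*(k + 1)*(k + 2)*(k + 3)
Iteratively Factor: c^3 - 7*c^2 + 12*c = (c - 3)*(c^2 - 4*c) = c*(c - 3)*(c - 4)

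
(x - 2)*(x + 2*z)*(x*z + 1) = x^3*z + 2*x^2*z^2 - 2*x^2*z + x^2 - 4*x*z^2 + 2*x*z - 2*x - 4*z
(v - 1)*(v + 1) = v^2 - 1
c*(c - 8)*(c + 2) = c^3 - 6*c^2 - 16*c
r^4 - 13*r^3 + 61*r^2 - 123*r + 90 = (r - 5)*(r - 3)^2*(r - 2)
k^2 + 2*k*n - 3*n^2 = (k - n)*(k + 3*n)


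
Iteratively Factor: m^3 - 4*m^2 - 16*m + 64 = (m + 4)*(m^2 - 8*m + 16) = (m - 4)*(m + 4)*(m - 4)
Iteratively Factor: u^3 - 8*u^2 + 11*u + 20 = (u - 5)*(u^2 - 3*u - 4) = (u - 5)*(u - 4)*(u + 1)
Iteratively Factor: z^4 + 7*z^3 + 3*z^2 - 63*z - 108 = (z + 3)*(z^3 + 4*z^2 - 9*z - 36) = (z + 3)*(z + 4)*(z^2 - 9) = (z - 3)*(z + 3)*(z + 4)*(z + 3)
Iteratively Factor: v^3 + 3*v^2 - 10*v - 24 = (v + 2)*(v^2 + v - 12) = (v + 2)*(v + 4)*(v - 3)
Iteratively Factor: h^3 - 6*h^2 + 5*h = (h - 5)*(h^2 - h) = (h - 5)*(h - 1)*(h)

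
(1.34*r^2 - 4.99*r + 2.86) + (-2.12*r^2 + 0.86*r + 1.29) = -0.78*r^2 - 4.13*r + 4.15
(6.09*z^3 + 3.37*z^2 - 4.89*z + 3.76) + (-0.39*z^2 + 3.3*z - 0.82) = 6.09*z^3 + 2.98*z^2 - 1.59*z + 2.94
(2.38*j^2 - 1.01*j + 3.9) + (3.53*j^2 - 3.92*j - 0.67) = 5.91*j^2 - 4.93*j + 3.23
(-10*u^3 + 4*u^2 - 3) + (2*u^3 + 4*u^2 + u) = -8*u^3 + 8*u^2 + u - 3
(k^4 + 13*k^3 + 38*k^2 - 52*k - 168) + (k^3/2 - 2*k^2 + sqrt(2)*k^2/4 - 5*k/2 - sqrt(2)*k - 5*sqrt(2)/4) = k^4 + 27*k^3/2 + sqrt(2)*k^2/4 + 36*k^2 - 109*k/2 - sqrt(2)*k - 168 - 5*sqrt(2)/4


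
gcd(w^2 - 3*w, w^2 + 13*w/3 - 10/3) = 1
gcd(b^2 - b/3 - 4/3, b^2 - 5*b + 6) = 1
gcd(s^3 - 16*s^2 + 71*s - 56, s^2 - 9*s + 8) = s^2 - 9*s + 8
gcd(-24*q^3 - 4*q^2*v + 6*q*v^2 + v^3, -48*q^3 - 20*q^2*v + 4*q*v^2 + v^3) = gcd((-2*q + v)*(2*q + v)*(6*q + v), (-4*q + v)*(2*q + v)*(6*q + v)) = 12*q^2 + 8*q*v + v^2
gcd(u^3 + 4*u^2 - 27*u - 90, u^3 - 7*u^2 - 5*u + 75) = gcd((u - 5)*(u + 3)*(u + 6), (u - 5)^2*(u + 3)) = u^2 - 2*u - 15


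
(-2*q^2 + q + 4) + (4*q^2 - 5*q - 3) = 2*q^2 - 4*q + 1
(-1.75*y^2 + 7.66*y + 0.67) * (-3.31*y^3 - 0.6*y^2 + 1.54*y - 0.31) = 5.7925*y^5 - 24.3046*y^4 - 9.5087*y^3 + 11.9369*y^2 - 1.3428*y - 0.2077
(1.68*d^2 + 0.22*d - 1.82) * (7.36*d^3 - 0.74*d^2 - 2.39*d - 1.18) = 12.3648*d^5 + 0.376*d^4 - 17.5732*d^3 - 1.1614*d^2 + 4.0902*d + 2.1476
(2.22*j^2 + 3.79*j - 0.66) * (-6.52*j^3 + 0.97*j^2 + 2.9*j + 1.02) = -14.4744*j^5 - 22.5574*j^4 + 14.4175*j^3 + 12.6152*j^2 + 1.9518*j - 0.6732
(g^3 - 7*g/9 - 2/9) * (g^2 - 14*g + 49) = g^5 - 14*g^4 + 434*g^3/9 + 32*g^2/3 - 35*g - 98/9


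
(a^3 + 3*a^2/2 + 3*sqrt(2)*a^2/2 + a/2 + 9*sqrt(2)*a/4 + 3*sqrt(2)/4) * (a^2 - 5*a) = a^5 - 7*a^4/2 + 3*sqrt(2)*a^4/2 - 21*sqrt(2)*a^3/4 - 7*a^3 - 21*sqrt(2)*a^2/2 - 5*a^2/2 - 15*sqrt(2)*a/4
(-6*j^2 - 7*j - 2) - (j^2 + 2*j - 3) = -7*j^2 - 9*j + 1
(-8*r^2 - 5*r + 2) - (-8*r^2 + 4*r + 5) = -9*r - 3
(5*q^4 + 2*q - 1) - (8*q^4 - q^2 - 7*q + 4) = -3*q^4 + q^2 + 9*q - 5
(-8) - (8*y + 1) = -8*y - 9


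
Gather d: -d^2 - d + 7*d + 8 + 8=-d^2 + 6*d + 16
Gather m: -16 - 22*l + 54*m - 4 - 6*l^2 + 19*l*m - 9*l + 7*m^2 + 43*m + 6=-6*l^2 - 31*l + 7*m^2 + m*(19*l + 97) - 14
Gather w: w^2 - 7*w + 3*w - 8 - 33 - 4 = w^2 - 4*w - 45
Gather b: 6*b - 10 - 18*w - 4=6*b - 18*w - 14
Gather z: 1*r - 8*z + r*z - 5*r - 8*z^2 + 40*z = -4*r - 8*z^2 + z*(r + 32)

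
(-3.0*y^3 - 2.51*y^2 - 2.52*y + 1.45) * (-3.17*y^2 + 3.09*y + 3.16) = 9.51*y^5 - 1.3133*y^4 - 9.2475*y^3 - 20.3149*y^2 - 3.4827*y + 4.582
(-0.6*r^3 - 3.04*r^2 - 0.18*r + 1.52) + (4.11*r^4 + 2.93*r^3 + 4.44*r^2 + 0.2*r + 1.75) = 4.11*r^4 + 2.33*r^3 + 1.4*r^2 + 0.02*r + 3.27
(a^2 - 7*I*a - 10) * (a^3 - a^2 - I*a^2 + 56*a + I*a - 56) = a^5 - a^4 - 8*I*a^4 + 39*a^3 + 8*I*a^3 - 39*a^2 - 382*I*a^2 - 560*a + 382*I*a + 560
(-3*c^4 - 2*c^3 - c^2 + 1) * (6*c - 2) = -18*c^5 - 6*c^4 - 2*c^3 + 2*c^2 + 6*c - 2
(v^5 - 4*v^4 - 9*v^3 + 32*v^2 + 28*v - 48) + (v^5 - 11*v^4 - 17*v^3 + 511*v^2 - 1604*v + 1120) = 2*v^5 - 15*v^4 - 26*v^3 + 543*v^2 - 1576*v + 1072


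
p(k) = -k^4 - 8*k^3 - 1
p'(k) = -4*k^3 - 24*k^2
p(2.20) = -109.61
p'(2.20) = -158.75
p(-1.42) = 17.84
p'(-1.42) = -36.94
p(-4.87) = 360.52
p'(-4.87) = -107.20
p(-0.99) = 5.80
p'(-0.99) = -19.64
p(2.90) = -266.84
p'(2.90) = -299.40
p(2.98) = -291.57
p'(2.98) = -318.98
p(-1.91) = 41.43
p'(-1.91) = -59.68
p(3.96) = -743.71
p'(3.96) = -624.75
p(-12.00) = -6913.00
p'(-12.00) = 3456.00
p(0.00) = -1.00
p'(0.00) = 0.00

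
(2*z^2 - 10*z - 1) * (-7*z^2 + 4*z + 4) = -14*z^4 + 78*z^3 - 25*z^2 - 44*z - 4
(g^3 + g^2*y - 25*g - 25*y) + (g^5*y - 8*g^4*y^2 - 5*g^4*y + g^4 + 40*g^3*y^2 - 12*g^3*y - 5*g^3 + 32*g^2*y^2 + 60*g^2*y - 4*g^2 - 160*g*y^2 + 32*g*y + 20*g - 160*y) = g^5*y - 8*g^4*y^2 - 5*g^4*y + g^4 + 40*g^3*y^2 - 12*g^3*y - 4*g^3 + 32*g^2*y^2 + 61*g^2*y - 4*g^2 - 160*g*y^2 + 32*g*y - 5*g - 185*y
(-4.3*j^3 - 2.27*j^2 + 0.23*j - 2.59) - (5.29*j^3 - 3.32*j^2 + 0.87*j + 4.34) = -9.59*j^3 + 1.05*j^2 - 0.64*j - 6.93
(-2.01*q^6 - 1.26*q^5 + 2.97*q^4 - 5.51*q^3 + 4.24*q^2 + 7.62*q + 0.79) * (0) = 0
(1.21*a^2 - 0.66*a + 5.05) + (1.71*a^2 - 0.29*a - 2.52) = 2.92*a^2 - 0.95*a + 2.53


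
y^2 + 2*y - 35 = (y - 5)*(y + 7)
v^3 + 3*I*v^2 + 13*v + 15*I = (v - 3*I)*(v + I)*(v + 5*I)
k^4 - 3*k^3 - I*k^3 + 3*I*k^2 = k^2*(k - 3)*(k - I)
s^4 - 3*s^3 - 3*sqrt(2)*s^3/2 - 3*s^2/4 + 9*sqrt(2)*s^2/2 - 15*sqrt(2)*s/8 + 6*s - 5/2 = (s - 5/2)*(s - 1/2)*(s - 2*sqrt(2))*(s + sqrt(2)/2)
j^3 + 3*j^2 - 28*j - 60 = (j - 5)*(j + 2)*(j + 6)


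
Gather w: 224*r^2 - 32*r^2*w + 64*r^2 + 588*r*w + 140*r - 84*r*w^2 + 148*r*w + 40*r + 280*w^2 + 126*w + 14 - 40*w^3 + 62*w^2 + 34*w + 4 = 288*r^2 + 180*r - 40*w^3 + w^2*(342 - 84*r) + w*(-32*r^2 + 736*r + 160) + 18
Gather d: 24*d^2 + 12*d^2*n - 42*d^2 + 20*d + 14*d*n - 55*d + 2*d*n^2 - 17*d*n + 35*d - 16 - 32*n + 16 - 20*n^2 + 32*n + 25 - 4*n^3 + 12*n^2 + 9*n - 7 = d^2*(12*n - 18) + d*(2*n^2 - 3*n) - 4*n^3 - 8*n^2 + 9*n + 18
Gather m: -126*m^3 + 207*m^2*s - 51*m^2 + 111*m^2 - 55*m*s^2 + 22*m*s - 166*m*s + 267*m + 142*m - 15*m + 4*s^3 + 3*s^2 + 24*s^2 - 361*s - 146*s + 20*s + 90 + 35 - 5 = -126*m^3 + m^2*(207*s + 60) + m*(-55*s^2 - 144*s + 394) + 4*s^3 + 27*s^2 - 487*s + 120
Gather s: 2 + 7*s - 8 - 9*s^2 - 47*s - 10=-9*s^2 - 40*s - 16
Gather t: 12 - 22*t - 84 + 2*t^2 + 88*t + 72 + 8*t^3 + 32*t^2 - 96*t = 8*t^3 + 34*t^2 - 30*t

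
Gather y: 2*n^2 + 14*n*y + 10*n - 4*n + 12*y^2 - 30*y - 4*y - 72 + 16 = 2*n^2 + 6*n + 12*y^2 + y*(14*n - 34) - 56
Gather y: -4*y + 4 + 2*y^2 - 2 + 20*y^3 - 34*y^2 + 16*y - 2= 20*y^3 - 32*y^2 + 12*y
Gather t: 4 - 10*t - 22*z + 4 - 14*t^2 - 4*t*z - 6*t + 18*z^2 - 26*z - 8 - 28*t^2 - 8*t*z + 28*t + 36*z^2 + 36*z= -42*t^2 + t*(12 - 12*z) + 54*z^2 - 12*z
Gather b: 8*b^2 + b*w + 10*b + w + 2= 8*b^2 + b*(w + 10) + w + 2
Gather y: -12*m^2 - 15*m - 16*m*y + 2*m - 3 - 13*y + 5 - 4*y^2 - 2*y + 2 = -12*m^2 - 13*m - 4*y^2 + y*(-16*m - 15) + 4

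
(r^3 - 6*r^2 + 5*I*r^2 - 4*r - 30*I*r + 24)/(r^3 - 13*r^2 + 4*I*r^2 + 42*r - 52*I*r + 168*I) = (r + I)/(r - 7)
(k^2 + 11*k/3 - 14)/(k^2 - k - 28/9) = 3*(k + 6)/(3*k + 4)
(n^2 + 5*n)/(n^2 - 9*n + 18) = n*(n + 5)/(n^2 - 9*n + 18)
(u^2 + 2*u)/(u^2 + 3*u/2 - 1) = 2*u/(2*u - 1)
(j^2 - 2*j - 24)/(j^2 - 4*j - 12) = (j + 4)/(j + 2)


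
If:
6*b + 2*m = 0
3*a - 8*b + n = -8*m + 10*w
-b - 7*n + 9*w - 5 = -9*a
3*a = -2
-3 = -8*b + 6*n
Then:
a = -2/3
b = -585/2276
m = 1755/2276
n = -959/1138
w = 1225/2276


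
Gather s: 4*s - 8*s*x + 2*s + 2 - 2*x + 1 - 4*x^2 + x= s*(6 - 8*x) - 4*x^2 - x + 3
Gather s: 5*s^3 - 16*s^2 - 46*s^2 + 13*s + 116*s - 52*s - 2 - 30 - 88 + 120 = 5*s^3 - 62*s^2 + 77*s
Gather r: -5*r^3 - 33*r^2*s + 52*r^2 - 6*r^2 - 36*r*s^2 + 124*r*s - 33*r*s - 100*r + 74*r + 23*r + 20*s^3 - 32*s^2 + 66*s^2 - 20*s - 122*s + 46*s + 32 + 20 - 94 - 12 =-5*r^3 + r^2*(46 - 33*s) + r*(-36*s^2 + 91*s - 3) + 20*s^3 + 34*s^2 - 96*s - 54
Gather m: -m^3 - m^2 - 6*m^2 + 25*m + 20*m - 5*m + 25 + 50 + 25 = -m^3 - 7*m^2 + 40*m + 100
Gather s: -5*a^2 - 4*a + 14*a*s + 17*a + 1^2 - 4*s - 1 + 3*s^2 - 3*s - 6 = -5*a^2 + 13*a + 3*s^2 + s*(14*a - 7) - 6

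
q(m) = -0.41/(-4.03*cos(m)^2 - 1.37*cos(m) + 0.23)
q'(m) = -0.41*(-8.06*sin(m)*cos(m) - 1.37*sin(m))/(-4.03*cos(m)^2 - 1.37*cos(m) + 0.23)^2 = (3.3046*cos(m) + 0.5617)*sin(m)/(4.03*cos(m)^2 + 1.37*cos(m) - 0.23)^2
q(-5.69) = 0.11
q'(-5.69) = 0.14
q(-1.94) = -2.05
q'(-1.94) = 14.77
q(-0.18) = 0.08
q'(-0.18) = -0.03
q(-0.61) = 0.11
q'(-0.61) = -0.14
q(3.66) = 0.25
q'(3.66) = 0.44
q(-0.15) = 0.08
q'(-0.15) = -0.02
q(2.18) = 1.34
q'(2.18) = -11.67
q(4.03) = 0.81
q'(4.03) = 4.56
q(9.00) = 0.22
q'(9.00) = -0.29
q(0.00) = 0.08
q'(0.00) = 0.00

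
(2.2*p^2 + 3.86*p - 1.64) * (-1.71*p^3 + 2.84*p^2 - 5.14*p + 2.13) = -3.762*p^5 - 0.3526*p^4 + 2.4588*p^3 - 19.812*p^2 + 16.6514*p - 3.4932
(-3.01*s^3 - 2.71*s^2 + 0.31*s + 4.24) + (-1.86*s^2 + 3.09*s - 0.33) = -3.01*s^3 - 4.57*s^2 + 3.4*s + 3.91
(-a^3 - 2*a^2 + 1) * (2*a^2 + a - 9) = -2*a^5 - 5*a^4 + 7*a^3 + 20*a^2 + a - 9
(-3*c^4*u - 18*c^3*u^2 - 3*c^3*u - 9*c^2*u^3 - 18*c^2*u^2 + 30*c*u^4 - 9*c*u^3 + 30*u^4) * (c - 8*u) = -3*c^5*u + 6*c^4*u^2 - 3*c^4*u + 135*c^3*u^3 + 6*c^3*u^2 + 102*c^2*u^4 + 135*c^2*u^3 - 240*c*u^5 + 102*c*u^4 - 240*u^5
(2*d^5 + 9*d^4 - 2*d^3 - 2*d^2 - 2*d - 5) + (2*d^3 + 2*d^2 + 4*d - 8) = 2*d^5 + 9*d^4 + 2*d - 13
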